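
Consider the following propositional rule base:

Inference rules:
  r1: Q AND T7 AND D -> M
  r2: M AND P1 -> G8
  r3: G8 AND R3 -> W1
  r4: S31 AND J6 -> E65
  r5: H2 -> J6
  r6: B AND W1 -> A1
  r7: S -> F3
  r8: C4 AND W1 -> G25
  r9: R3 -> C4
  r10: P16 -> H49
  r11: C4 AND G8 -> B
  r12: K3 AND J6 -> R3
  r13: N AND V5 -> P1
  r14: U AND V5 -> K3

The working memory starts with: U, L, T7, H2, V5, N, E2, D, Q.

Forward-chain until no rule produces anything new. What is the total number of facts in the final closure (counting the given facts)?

[1] r1 [Q AND T7 AND D -> M]; r5 [H2 -> J6]; r13 [N AND V5 -> P1]; r14 [U AND V5 -> K3]. ⇒ new: M, J6, P1, K3.
[2] r2 [M AND P1 -> G8]; r12 [K3 AND J6 -> R3]. ⇒ new: G8, R3.
[3] r3 [G8 AND R3 -> W1]; r9 [R3 -> C4]. ⇒ new: W1, C4.
[4] r8 [C4 AND W1 -> G25]; r11 [C4 AND G8 -> B]. ⇒ new: G25, B.
[5] r6 [B AND W1 -> A1]. ⇒ new: A1.
Closure: {A1, B, C4, D, E2, G25, G8, H2, J6, K3, L, M, N, P1, Q, R3, T7, U, V5, W1} — 20 facts.

20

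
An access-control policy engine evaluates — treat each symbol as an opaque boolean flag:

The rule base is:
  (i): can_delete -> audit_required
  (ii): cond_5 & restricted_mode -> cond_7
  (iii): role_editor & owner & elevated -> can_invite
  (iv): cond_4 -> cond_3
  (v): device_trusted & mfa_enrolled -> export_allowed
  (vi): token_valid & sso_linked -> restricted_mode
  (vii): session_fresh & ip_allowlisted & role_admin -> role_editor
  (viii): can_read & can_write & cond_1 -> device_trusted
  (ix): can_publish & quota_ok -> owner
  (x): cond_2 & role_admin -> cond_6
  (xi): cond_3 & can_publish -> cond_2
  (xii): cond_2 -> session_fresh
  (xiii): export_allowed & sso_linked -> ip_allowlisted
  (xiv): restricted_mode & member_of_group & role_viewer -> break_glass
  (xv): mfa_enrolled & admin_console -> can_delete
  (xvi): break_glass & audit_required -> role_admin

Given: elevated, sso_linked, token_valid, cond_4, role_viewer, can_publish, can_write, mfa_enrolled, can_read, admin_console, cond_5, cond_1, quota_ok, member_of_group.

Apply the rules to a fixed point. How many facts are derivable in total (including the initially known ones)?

Round 1 — (iv), (vi), (viii), (ix), (xv), derive cond_3, restricted_mode, device_trusted, owner, can_delete.
Round 2 — (i), (ii), (v), (xi), (xiv), derive audit_required, cond_7, export_allowed, cond_2, break_glass.
Round 3 — (xii), (xiii), (xvi), derive session_fresh, ip_allowlisted, role_admin.
Round 4 — (vii), (x), derive role_editor, cond_6.
Round 5 — (iii), derive can_invite.
Closure: {admin_console, audit_required, break_glass, can_delete, can_invite, can_publish, can_read, can_write, cond_1, cond_2, cond_3, cond_4, cond_5, cond_6, cond_7, device_trusted, elevated, export_allowed, ip_allowlisted, member_of_group, mfa_enrolled, owner, quota_ok, restricted_mode, role_admin, role_editor, role_viewer, session_fresh, sso_linked, token_valid} — 30 facts.

30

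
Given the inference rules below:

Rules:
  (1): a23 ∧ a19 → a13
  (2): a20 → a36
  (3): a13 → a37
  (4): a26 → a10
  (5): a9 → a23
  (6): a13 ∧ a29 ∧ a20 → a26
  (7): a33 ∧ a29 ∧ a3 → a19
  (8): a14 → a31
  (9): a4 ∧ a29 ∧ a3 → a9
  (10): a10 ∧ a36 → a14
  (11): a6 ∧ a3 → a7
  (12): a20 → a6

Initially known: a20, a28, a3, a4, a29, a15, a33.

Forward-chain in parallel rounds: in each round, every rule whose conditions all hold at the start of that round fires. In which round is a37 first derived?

4

[1] (2) [a20 → a36]; (7) [a33 ∧ a29 ∧ a3 → a19]; (9) [a4 ∧ a29 ∧ a3 → a9]; (12) [a20 → a6]. ⇒ new: a36, a19, a9, a6.
[2] (5) [a9 → a23]; (11) [a6 ∧ a3 → a7]. ⇒ new: a23, a7.
[3] (1) [a23 ∧ a19 → a13]. ⇒ new: a13.
[4] (3) [a13 → a37]; (6) [a13 ∧ a29 ∧ a20 → a26]. ⇒ new: a37, a26.
a37 first appears in round 4.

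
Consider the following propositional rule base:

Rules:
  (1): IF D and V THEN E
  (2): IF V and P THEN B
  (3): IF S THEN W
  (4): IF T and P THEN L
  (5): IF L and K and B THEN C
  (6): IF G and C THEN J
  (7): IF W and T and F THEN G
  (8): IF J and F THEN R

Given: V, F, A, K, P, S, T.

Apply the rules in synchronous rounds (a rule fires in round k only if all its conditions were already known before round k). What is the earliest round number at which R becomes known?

Round 1: (2) [IF V and P THEN B]; (3) [IF S THEN W]; (4) [IF T and P THEN L]. Adds B, W, L.
Round 2: (5) [IF L and K and B THEN C]; (7) [IF W and T and F THEN G]. Adds C, G.
Round 3: (6) [IF G and C THEN J]. Adds J.
Round 4: (8) [IF J and F THEN R]. Adds R.
R first appears in round 4.

4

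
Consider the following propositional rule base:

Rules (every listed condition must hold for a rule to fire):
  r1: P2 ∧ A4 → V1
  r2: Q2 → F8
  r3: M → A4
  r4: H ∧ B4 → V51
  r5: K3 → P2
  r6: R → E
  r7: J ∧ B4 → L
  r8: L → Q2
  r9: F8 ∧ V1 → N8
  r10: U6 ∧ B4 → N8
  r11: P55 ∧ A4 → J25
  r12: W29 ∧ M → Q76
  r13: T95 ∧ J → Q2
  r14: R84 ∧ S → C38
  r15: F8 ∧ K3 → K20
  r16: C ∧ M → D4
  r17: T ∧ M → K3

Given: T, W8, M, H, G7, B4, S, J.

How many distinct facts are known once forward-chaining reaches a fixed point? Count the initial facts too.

Round 1: r3 [M → A4]; r4 [H ∧ B4 → V51]; r7 [J ∧ B4 → L]; r17 [T ∧ M → K3]. Adds A4, V51, L, K3.
Round 2: r5 [K3 → P2]; r8 [L → Q2]. Adds P2, Q2.
Round 3: r1 [P2 ∧ A4 → V1]; r2 [Q2 → F8]. Adds V1, F8.
Round 4: r9 [F8 ∧ V1 → N8]; r15 [F8 ∧ K3 → K20]. Adds N8, K20.
Closure: {A4, B4, F8, G7, H, J, K20, K3, L, M, N8, P2, Q2, S, T, V1, V51, W8} — 18 facts.

18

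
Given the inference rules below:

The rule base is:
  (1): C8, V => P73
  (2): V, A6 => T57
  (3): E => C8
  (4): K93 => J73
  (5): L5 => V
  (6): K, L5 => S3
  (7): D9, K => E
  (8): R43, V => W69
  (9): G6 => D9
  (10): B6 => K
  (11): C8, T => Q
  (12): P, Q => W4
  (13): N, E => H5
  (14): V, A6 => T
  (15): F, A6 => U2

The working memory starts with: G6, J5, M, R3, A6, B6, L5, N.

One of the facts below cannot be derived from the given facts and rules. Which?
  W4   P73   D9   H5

Round 1: (5) [L5 => V]; (9) [G6 => D9]; (10) [B6 => K]. New: V, D9, K.
Round 2: (2) [V, A6 => T57]; (6) [K, L5 => S3]; (7) [D9, K => E]; (14) [V, A6 => T]. New: T57, S3, E, T.
Round 3: (3) [E => C8]; (13) [N, E => H5]. New: C8, H5.
Round 4: (1) [C8, V => P73]; (11) [C8, T => Q]. New: P73, Q.
Derived: D9 (round 1), P73 (round 4), H5 (round 3). W4 never appears in any round.

W4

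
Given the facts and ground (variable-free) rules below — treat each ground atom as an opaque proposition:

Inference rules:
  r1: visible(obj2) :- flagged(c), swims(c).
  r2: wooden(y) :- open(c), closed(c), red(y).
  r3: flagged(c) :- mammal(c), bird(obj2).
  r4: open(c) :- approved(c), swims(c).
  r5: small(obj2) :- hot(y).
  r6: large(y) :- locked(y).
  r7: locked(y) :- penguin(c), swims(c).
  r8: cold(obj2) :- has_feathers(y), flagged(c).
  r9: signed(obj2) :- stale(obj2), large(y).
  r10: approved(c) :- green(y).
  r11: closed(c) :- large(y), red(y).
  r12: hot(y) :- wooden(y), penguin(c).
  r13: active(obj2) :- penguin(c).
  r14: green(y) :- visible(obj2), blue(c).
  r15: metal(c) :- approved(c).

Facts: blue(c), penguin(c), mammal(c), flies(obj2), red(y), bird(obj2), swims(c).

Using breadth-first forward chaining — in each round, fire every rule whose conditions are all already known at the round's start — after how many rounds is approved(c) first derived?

Round 1 fires r3, r7, r13, giving flagged(c), locked(y), active(obj2).
Round 2 fires r1, r6, giving visible(obj2), large(y).
Round 3 fires r11, r14, giving closed(c), green(y).
Round 4 fires r10, giving approved(c).
approved(c) first appears in round 4.

4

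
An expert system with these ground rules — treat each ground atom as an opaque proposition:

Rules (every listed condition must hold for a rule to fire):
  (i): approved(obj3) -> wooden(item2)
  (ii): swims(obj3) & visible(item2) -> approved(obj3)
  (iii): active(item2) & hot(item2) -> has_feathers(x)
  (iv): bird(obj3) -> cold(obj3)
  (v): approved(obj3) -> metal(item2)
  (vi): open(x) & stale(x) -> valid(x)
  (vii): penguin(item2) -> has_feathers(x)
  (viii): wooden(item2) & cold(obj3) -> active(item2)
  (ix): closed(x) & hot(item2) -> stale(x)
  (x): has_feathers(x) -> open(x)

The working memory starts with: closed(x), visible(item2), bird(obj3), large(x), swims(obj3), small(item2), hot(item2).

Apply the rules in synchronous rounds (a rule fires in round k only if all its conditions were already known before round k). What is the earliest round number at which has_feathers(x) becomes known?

4

Round 1: (ii) [swims(obj3) & visible(item2) -> approved(obj3)]; (iv) [bird(obj3) -> cold(obj3)]; (ix) [closed(x) & hot(item2) -> stale(x)]. Adds approved(obj3), cold(obj3), stale(x).
Round 2: (i) [approved(obj3) -> wooden(item2)]; (v) [approved(obj3) -> metal(item2)]. Adds wooden(item2), metal(item2).
Round 3: (viii) [wooden(item2) & cold(obj3) -> active(item2)]. Adds active(item2).
Round 4: (iii) [active(item2) & hot(item2) -> has_feathers(x)]. Adds has_feathers(x).
has_feathers(x) first appears in round 4.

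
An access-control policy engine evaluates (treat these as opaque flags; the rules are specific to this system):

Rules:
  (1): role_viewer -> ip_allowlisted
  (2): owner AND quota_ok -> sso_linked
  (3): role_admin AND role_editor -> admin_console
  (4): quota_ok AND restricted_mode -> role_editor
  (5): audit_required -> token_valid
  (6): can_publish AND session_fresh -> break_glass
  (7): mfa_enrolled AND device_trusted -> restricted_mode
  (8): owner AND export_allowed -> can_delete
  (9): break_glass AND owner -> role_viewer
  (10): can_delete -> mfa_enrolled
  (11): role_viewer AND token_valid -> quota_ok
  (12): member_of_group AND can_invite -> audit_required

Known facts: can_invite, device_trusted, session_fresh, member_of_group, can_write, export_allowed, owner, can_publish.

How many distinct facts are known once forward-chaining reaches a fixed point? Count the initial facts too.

19

[1] (6) [can_publish AND session_fresh -> break_glass]; (8) [owner AND export_allowed -> can_delete]; (12) [member_of_group AND can_invite -> audit_required]. ⇒ new: break_glass, can_delete, audit_required.
[2] (5) [audit_required -> token_valid]; (9) [break_glass AND owner -> role_viewer]; (10) [can_delete -> mfa_enrolled]. ⇒ new: token_valid, role_viewer, mfa_enrolled.
[3] (1) [role_viewer -> ip_allowlisted]; (7) [mfa_enrolled AND device_trusted -> restricted_mode]; (11) [role_viewer AND token_valid -> quota_ok]. ⇒ new: ip_allowlisted, restricted_mode, quota_ok.
[4] (2) [owner AND quota_ok -> sso_linked]; (4) [quota_ok AND restricted_mode -> role_editor]. ⇒ new: sso_linked, role_editor.
Closure: {audit_required, break_glass, can_delete, can_invite, can_publish, can_write, device_trusted, export_allowed, ip_allowlisted, member_of_group, mfa_enrolled, owner, quota_ok, restricted_mode, role_editor, role_viewer, session_fresh, sso_linked, token_valid} — 19 facts.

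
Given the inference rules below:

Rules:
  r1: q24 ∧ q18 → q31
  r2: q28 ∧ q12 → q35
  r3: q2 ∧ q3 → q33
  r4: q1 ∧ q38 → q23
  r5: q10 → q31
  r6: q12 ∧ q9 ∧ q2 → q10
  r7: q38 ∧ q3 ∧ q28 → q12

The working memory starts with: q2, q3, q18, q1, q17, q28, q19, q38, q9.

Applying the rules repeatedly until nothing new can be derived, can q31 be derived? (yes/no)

Round 1: r3 [q2 ∧ q3 → q33]; r4 [q1 ∧ q38 → q23]; r7 [q38 ∧ q3 ∧ q28 → q12]. Adds q33, q23, q12.
Round 2: r2 [q28 ∧ q12 → q35]; r6 [q12 ∧ q9 ∧ q2 → q10]. Adds q35, q10.
Round 3: r5 [q10 → q31]. Adds q31.
q31 appears in round 3, so it is derivable.

yes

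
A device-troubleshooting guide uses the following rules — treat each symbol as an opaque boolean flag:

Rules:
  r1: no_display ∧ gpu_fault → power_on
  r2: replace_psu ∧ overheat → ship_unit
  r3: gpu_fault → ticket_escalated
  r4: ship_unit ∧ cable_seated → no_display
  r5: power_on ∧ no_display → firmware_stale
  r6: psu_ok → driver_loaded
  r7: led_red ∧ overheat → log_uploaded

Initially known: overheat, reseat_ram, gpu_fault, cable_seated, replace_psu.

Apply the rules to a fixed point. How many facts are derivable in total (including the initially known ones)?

10

Round 1 fires r2, r3, giving ship_unit, ticket_escalated.
Round 2 fires r4, giving no_display.
Round 3 fires r1, giving power_on.
Round 4 fires r5, giving firmware_stale.
Closure: {cable_seated, firmware_stale, gpu_fault, no_display, overheat, power_on, replace_psu, reseat_ram, ship_unit, ticket_escalated} — 10 facts.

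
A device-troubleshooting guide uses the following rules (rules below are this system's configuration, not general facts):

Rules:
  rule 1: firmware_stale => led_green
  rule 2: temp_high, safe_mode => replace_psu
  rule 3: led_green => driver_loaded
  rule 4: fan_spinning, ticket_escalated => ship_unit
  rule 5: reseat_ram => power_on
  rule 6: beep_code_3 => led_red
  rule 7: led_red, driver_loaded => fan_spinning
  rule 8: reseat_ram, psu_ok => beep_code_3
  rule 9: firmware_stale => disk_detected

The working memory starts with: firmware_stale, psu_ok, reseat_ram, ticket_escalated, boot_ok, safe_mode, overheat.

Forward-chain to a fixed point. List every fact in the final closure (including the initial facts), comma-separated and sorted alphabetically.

Round 1 fires rule 1, rule 5, rule 8, rule 9, giving led_green, power_on, beep_code_3, disk_detected.
Round 2 fires rule 3, rule 6, giving driver_loaded, led_red.
Round 3 fires rule 7, giving fan_spinning.
Round 4 fires rule 4, giving ship_unit.

beep_code_3, boot_ok, disk_detected, driver_loaded, fan_spinning, firmware_stale, led_green, led_red, overheat, power_on, psu_ok, reseat_ram, safe_mode, ship_unit, ticket_escalated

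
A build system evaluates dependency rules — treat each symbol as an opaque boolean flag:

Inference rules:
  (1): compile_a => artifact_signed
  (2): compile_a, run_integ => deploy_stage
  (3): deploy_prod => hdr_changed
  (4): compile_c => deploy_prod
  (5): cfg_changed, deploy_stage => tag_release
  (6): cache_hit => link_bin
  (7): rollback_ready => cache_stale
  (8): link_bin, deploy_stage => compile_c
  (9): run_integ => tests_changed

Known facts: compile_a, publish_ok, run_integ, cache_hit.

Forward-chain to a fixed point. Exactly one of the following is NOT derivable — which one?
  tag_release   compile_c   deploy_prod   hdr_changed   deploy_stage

tag_release

[1] (1) [compile_a => artifact_signed]; (2) [compile_a, run_integ => deploy_stage]; (6) [cache_hit => link_bin]; (9) [run_integ => tests_changed]. ⇒ new: artifact_signed, deploy_stage, link_bin, tests_changed.
[2] (8) [link_bin, deploy_stage => compile_c]. ⇒ new: compile_c.
[3] (4) [compile_c => deploy_prod]. ⇒ new: deploy_prod.
[4] (3) [deploy_prod => hdr_changed]. ⇒ new: hdr_changed.
Derived: deploy_stage (round 1), compile_c (round 2), hdr_changed (round 4), deploy_prod (round 3). tag_release never appears in any round.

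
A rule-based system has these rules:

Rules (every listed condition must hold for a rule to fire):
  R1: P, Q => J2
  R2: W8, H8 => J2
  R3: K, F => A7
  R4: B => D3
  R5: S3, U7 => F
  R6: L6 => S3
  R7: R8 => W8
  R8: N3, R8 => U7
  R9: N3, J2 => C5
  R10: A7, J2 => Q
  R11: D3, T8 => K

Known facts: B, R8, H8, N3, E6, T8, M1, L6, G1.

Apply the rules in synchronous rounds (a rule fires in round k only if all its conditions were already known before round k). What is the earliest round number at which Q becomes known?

4

Round 1 — R4, R6, R7, R8, derive D3, S3, W8, U7.
Round 2 — R2, R5, R11, derive J2, F, K.
Round 3 — R3, R9, derive A7, C5.
Round 4 — R10, derive Q.
Q first appears in round 4.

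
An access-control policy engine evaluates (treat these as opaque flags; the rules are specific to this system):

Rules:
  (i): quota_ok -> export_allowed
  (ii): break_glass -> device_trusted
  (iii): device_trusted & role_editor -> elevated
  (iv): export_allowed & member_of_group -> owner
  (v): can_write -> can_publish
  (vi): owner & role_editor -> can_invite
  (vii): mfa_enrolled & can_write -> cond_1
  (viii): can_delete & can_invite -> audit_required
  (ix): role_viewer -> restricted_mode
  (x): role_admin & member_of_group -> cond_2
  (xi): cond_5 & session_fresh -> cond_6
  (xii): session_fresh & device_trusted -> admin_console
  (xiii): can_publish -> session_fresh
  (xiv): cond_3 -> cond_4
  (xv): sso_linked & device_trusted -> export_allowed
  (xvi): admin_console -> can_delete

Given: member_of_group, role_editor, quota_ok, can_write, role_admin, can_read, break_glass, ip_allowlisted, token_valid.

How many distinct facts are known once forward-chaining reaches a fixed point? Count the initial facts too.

20

[1] (i) [quota_ok -> export_allowed]; (ii) [break_glass -> device_trusted]; (v) [can_write -> can_publish]; (x) [role_admin & member_of_group -> cond_2]. ⇒ new: export_allowed, device_trusted, can_publish, cond_2.
[2] (iii) [device_trusted & role_editor -> elevated]; (iv) [export_allowed & member_of_group -> owner]; (xiii) [can_publish -> session_fresh]. ⇒ new: elevated, owner, session_fresh.
[3] (vi) [owner & role_editor -> can_invite]; (xii) [session_fresh & device_trusted -> admin_console]. ⇒ new: can_invite, admin_console.
[4] (xvi) [admin_console -> can_delete]. ⇒ new: can_delete.
[5] (viii) [can_delete & can_invite -> audit_required]. ⇒ new: audit_required.
Closure: {admin_console, audit_required, break_glass, can_delete, can_invite, can_publish, can_read, can_write, cond_2, device_trusted, elevated, export_allowed, ip_allowlisted, member_of_group, owner, quota_ok, role_admin, role_editor, session_fresh, token_valid} — 20 facts.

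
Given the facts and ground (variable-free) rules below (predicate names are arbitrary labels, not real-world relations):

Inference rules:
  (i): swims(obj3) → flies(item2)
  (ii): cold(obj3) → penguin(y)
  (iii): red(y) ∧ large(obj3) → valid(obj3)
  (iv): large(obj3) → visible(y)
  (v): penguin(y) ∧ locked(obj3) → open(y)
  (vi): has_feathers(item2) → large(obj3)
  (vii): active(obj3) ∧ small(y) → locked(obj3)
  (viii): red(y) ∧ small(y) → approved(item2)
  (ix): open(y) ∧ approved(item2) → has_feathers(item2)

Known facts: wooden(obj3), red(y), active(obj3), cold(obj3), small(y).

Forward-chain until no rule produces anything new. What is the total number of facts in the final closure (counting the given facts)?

Round 1: (ii) [cold(obj3) → penguin(y)]; (vii) [active(obj3) ∧ small(y) → locked(obj3)]; (viii) [red(y) ∧ small(y) → approved(item2)]. Adds penguin(y), locked(obj3), approved(item2).
Round 2: (v) [penguin(y) ∧ locked(obj3) → open(y)]. Adds open(y).
Round 3: (ix) [open(y) ∧ approved(item2) → has_feathers(item2)]. Adds has_feathers(item2).
Round 4: (vi) [has_feathers(item2) → large(obj3)]. Adds large(obj3).
Round 5: (iii) [red(y) ∧ large(obj3) → valid(obj3)]; (iv) [large(obj3) → visible(y)]. Adds valid(obj3), visible(y).
Closure: {active(obj3), approved(item2), cold(obj3), has_feathers(item2), large(obj3), locked(obj3), open(y), penguin(y), red(y), small(y), valid(obj3), visible(y), wooden(obj3)} — 13 facts.

13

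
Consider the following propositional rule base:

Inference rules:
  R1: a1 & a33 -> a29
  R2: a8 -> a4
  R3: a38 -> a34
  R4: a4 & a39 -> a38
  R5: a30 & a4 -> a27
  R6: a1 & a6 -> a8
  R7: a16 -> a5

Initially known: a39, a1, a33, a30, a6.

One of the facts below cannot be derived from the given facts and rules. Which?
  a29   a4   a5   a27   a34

a5

[1] R1 [a1 & a33 -> a29]; R6 [a1 & a6 -> a8]. ⇒ new: a29, a8.
[2] R2 [a8 -> a4]. ⇒ new: a4.
[3] R4 [a4 & a39 -> a38]; R5 [a30 & a4 -> a27]. ⇒ new: a38, a27.
[4] R3 [a38 -> a34]. ⇒ new: a34.
Derived: a29 (round 1), a27 (round 3), a34 (round 4), a4 (round 2). a5 never appears in any round.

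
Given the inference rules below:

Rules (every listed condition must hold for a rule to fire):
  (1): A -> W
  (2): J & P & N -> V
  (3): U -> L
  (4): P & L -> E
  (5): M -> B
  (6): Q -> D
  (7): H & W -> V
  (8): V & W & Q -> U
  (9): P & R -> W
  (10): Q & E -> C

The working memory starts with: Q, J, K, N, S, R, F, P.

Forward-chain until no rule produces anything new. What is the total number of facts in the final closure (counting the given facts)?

Round 1: (2) [J & P & N -> V]; (6) [Q -> D]; (9) [P & R -> W]. New: V, D, W.
Round 2: (8) [V & W & Q -> U]. New: U.
Round 3: (3) [U -> L]. New: L.
Round 4: (4) [P & L -> E]. New: E.
Round 5: (10) [Q & E -> C]. New: C.
Closure: {C, D, E, F, J, K, L, N, P, Q, R, S, U, V, W} — 15 facts.

15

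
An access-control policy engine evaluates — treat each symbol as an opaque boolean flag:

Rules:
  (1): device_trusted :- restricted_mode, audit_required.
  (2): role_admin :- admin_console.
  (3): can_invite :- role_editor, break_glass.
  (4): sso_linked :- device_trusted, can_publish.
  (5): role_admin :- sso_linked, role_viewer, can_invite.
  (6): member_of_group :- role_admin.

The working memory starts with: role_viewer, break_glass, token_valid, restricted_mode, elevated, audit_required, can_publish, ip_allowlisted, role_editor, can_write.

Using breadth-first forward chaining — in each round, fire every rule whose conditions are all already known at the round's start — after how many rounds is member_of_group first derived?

Round 1: (1) [device_trusted :- restricted_mode, audit_required.]; (3) [can_invite :- role_editor, break_glass.]. New: device_trusted, can_invite.
Round 2: (4) [sso_linked :- device_trusted, can_publish.]. New: sso_linked.
Round 3: (5) [role_admin :- sso_linked, role_viewer, can_invite.]. New: role_admin.
Round 4: (6) [member_of_group :- role_admin.]. New: member_of_group.
member_of_group first appears in round 4.

4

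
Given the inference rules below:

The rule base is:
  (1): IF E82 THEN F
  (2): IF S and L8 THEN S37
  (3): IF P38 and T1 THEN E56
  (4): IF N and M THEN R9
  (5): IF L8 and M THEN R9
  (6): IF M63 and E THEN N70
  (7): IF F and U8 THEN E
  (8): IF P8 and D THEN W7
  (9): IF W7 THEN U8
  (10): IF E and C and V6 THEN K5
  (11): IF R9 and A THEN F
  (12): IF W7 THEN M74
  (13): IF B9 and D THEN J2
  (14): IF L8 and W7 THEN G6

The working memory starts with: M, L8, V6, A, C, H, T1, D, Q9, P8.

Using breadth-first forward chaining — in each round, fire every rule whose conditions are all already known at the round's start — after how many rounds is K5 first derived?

Round 1: (5) [IF L8 and M THEN R9]; (8) [IF P8 and D THEN W7]. Adds R9, W7.
Round 2: (9) [IF W7 THEN U8]; (11) [IF R9 and A THEN F]; (12) [IF W7 THEN M74]; (14) [IF L8 and W7 THEN G6]. Adds U8, F, M74, G6.
Round 3: (7) [IF F and U8 THEN E]. Adds E.
Round 4: (10) [IF E and C and V6 THEN K5]. Adds K5.
K5 first appears in round 4.

4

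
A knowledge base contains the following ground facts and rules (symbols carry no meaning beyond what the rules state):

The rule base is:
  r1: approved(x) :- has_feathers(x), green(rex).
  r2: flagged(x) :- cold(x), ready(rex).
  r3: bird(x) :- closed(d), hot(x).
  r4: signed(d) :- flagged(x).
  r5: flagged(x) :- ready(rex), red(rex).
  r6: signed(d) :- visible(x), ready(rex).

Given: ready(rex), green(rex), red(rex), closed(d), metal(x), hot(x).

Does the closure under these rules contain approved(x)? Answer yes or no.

Round 1: r3 [bird(x) :- closed(d), hot(x).]; r5 [flagged(x) :- ready(rex), red(rex).]. New: bird(x), flagged(x).
Round 2: r4 [signed(d) :- flagged(x).]. New: signed(d).
Fixed point reached. approved(x) is concluded only by r1; r1 needs has_feathers(x) (never derived).

no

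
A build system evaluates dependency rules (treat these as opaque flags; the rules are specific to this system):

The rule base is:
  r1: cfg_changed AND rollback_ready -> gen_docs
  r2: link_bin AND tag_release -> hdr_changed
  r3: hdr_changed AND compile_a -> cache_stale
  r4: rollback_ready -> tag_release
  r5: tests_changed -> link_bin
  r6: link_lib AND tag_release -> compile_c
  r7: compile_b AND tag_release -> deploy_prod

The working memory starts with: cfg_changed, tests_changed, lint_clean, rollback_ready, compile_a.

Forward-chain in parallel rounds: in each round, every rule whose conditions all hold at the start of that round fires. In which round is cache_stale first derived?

3

Round 1 — r1, r4, r5, derive gen_docs, tag_release, link_bin.
Round 2 — r2, derive hdr_changed.
Round 3 — r3, derive cache_stale.
cache_stale first appears in round 3.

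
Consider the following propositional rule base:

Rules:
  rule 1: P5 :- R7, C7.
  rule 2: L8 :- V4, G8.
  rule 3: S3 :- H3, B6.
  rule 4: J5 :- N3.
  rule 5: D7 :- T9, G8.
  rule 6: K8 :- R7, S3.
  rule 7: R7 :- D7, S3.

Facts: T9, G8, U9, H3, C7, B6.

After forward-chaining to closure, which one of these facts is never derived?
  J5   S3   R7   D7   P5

J5

Round 1 fires rule 3, rule 5, giving S3, D7.
Round 2 fires rule 7, giving R7.
Round 3 fires rule 1, rule 6, giving P5, K8.
Derived: S3 (round 1), R7 (round 2), P5 (round 3), D7 (round 1). J5 never appears in any round.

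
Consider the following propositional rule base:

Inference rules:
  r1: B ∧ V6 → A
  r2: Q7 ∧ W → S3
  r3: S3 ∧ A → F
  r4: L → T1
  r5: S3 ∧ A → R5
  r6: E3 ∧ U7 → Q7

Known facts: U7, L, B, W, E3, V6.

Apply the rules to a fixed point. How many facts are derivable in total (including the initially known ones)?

12

Round 1: r1 [B ∧ V6 → A]; r4 [L → T1]; r6 [E3 ∧ U7 → Q7]. Adds A, T1, Q7.
Round 2: r2 [Q7 ∧ W → S3]. Adds S3.
Round 3: r3 [S3 ∧ A → F]; r5 [S3 ∧ A → R5]. Adds F, R5.
Closure: {A, B, E3, F, L, Q7, R5, S3, T1, U7, V6, W} — 12 facts.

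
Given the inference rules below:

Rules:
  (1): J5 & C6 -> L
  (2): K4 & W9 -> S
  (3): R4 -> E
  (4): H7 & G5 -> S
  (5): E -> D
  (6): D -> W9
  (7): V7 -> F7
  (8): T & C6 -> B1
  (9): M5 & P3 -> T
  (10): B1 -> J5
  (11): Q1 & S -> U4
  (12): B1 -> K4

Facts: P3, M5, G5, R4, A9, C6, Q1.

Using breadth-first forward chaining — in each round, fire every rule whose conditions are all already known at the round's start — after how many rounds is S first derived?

4

[1] (3) [R4 -> E]; (9) [M5 & P3 -> T]. ⇒ new: E, T.
[2] (5) [E -> D]; (8) [T & C6 -> B1]. ⇒ new: D, B1.
[3] (6) [D -> W9]; (10) [B1 -> J5]; (12) [B1 -> K4]. ⇒ new: W9, J5, K4.
[4] (1) [J5 & C6 -> L]; (2) [K4 & W9 -> S]. ⇒ new: L, S.
S first appears in round 4.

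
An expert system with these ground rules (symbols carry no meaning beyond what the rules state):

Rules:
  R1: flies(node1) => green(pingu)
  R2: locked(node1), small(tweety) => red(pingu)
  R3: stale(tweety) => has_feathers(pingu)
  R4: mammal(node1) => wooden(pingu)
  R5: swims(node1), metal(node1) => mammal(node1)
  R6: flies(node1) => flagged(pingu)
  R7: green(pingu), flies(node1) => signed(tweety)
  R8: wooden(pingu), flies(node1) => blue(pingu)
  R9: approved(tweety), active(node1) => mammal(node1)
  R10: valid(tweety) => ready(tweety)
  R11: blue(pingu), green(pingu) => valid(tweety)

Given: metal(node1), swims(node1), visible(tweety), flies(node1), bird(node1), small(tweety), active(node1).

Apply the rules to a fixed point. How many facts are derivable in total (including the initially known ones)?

[1] R1 [flies(node1) => green(pingu)]; R5 [swims(node1), metal(node1) => mammal(node1)]; R6 [flies(node1) => flagged(pingu)]. ⇒ new: green(pingu), mammal(node1), flagged(pingu).
[2] R4 [mammal(node1) => wooden(pingu)]; R7 [green(pingu), flies(node1) => signed(tweety)]. ⇒ new: wooden(pingu), signed(tweety).
[3] R8 [wooden(pingu), flies(node1) => blue(pingu)]. ⇒ new: blue(pingu).
[4] R11 [blue(pingu), green(pingu) => valid(tweety)]. ⇒ new: valid(tweety).
[5] R10 [valid(tweety) => ready(tweety)]. ⇒ new: ready(tweety).
Closure: {active(node1), bird(node1), blue(pingu), flagged(pingu), flies(node1), green(pingu), mammal(node1), metal(node1), ready(tweety), signed(tweety), small(tweety), swims(node1), valid(tweety), visible(tweety), wooden(pingu)} — 15 facts.

15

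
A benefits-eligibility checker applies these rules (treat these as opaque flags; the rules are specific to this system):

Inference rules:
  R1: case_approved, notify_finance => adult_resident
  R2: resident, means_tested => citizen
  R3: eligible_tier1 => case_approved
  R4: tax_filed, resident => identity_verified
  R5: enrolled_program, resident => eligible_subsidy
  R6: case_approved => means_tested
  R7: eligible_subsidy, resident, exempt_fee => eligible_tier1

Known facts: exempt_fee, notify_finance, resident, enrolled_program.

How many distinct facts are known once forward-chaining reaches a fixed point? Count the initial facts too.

[1] R5 [enrolled_program, resident => eligible_subsidy]. ⇒ new: eligible_subsidy.
[2] R7 [eligible_subsidy, resident, exempt_fee => eligible_tier1]. ⇒ new: eligible_tier1.
[3] R3 [eligible_tier1 => case_approved]. ⇒ new: case_approved.
[4] R1 [case_approved, notify_finance => adult_resident]; R6 [case_approved => means_tested]. ⇒ new: adult_resident, means_tested.
[5] R2 [resident, means_tested => citizen]. ⇒ new: citizen.
Closure: {adult_resident, case_approved, citizen, eligible_subsidy, eligible_tier1, enrolled_program, exempt_fee, means_tested, notify_finance, resident} — 10 facts.

10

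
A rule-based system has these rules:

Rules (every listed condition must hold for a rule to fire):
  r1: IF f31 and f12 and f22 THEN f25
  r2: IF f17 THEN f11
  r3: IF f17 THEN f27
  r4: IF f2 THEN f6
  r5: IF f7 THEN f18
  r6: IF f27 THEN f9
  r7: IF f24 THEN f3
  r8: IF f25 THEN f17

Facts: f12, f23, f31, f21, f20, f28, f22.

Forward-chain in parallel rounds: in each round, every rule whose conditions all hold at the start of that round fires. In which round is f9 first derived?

Round 1 — r1, derive f25.
Round 2 — r8, derive f17.
Round 3 — r2, r3, derive f11, f27.
Round 4 — r6, derive f9.
f9 first appears in round 4.

4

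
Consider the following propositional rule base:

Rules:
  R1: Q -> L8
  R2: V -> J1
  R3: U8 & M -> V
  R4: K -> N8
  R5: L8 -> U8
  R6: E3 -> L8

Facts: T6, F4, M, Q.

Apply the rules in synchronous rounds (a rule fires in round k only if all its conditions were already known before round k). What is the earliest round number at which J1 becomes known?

Round 1 fires R1, giving L8.
Round 2 fires R5, giving U8.
Round 3 fires R3, giving V.
Round 4 fires R2, giving J1.
J1 first appears in round 4.

4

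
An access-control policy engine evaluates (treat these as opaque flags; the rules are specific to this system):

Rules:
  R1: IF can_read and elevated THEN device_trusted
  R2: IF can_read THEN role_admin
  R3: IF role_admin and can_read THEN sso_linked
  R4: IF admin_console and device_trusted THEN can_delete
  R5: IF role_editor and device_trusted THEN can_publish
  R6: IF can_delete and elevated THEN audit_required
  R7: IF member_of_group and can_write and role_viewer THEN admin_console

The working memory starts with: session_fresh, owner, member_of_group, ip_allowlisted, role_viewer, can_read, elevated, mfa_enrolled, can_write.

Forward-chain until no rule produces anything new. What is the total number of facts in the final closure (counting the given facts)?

15

Round 1 — R1, R2, R7, derive device_trusted, role_admin, admin_console.
Round 2 — R3, R4, derive sso_linked, can_delete.
Round 3 — R6, derive audit_required.
Closure: {admin_console, audit_required, can_delete, can_read, can_write, device_trusted, elevated, ip_allowlisted, member_of_group, mfa_enrolled, owner, role_admin, role_viewer, session_fresh, sso_linked} — 15 facts.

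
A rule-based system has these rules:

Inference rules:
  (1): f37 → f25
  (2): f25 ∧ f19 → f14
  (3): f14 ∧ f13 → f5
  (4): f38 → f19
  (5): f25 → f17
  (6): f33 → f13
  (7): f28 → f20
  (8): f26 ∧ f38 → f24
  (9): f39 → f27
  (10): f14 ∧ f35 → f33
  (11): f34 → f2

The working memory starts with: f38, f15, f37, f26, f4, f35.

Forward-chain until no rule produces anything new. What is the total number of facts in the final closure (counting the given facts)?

[1] (1) [f37 → f25]; (4) [f38 → f19]; (8) [f26 ∧ f38 → f24]. ⇒ new: f25, f19, f24.
[2] (2) [f25 ∧ f19 → f14]; (5) [f25 → f17]. ⇒ new: f14, f17.
[3] (10) [f14 ∧ f35 → f33]. ⇒ new: f33.
[4] (6) [f33 → f13]. ⇒ new: f13.
[5] (3) [f14 ∧ f13 → f5]. ⇒ new: f5.
Closure: {f13, f14, f15, f17, f19, f24, f25, f26, f33, f35, f37, f38, f4, f5} — 14 facts.

14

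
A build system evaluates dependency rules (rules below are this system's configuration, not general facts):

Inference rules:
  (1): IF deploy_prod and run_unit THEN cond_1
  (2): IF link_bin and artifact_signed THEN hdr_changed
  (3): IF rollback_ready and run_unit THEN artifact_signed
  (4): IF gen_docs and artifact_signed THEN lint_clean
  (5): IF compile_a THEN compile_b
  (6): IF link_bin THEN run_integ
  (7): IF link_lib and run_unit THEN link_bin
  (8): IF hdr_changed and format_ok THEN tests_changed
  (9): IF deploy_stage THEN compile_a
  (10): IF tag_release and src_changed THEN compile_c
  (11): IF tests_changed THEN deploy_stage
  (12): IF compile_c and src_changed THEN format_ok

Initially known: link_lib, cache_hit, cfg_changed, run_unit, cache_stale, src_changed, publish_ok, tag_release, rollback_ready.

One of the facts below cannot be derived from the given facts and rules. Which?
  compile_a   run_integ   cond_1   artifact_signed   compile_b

Round 1 — (3), (7), (10), derive artifact_signed, link_bin, compile_c.
Round 2 — (2), (6), (12), derive hdr_changed, run_integ, format_ok.
Round 3 — (8), derive tests_changed.
Round 4 — (11), derive deploy_stage.
Round 5 — (9), derive compile_a.
Round 6 — (5), derive compile_b.
Derived: compile_b (round 6), artifact_signed (round 1), compile_a (round 5), run_integ (round 2). cond_1 never appears in any round.

cond_1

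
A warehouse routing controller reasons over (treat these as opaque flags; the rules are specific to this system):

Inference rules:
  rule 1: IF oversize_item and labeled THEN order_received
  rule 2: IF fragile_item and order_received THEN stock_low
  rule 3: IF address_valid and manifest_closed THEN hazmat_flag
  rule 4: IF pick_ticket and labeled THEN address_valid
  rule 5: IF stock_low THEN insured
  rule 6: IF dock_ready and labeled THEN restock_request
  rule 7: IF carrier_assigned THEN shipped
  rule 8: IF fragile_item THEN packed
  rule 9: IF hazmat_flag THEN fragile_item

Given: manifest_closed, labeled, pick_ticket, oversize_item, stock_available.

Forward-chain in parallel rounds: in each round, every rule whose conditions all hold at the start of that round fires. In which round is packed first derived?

Round 1 fires rule 1, rule 4, giving order_received, address_valid.
Round 2 fires rule 3, giving hazmat_flag.
Round 3 fires rule 9, giving fragile_item.
Round 4 fires rule 2, rule 8, giving stock_low, packed.
packed first appears in round 4.

4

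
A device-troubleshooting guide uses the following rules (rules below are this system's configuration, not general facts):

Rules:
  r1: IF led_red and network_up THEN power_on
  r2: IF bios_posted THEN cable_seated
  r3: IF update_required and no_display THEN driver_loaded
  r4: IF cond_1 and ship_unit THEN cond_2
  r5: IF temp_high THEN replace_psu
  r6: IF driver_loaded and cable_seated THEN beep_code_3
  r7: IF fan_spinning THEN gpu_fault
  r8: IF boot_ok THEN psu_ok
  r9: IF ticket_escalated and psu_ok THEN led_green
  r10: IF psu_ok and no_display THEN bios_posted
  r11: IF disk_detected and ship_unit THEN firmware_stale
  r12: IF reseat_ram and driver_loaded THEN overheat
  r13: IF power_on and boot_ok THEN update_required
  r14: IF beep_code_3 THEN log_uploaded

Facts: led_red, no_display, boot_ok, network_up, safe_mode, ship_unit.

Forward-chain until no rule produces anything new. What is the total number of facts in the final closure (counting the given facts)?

Round 1: r1 [IF led_red and network_up THEN power_on]; r8 [IF boot_ok THEN psu_ok]. Adds power_on, psu_ok.
Round 2: r10 [IF psu_ok and no_display THEN bios_posted]; r13 [IF power_on and boot_ok THEN update_required]. Adds bios_posted, update_required.
Round 3: r2 [IF bios_posted THEN cable_seated]; r3 [IF update_required and no_display THEN driver_loaded]. Adds cable_seated, driver_loaded.
Round 4: r6 [IF driver_loaded and cable_seated THEN beep_code_3]. Adds beep_code_3.
Round 5: r14 [IF beep_code_3 THEN log_uploaded]. Adds log_uploaded.
Closure: {beep_code_3, bios_posted, boot_ok, cable_seated, driver_loaded, led_red, log_uploaded, network_up, no_display, power_on, psu_ok, safe_mode, ship_unit, update_required} — 14 facts.

14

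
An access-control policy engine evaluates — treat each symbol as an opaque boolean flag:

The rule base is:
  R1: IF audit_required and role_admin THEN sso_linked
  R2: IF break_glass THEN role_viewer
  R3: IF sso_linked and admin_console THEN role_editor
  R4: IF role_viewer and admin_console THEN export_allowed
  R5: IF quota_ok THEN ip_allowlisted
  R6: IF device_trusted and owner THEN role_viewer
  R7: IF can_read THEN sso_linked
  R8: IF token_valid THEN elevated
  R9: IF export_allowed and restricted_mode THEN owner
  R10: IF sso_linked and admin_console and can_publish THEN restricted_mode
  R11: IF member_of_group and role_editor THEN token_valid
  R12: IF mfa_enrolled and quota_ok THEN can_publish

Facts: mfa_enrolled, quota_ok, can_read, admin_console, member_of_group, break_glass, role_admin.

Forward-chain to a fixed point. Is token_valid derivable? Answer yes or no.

[1] R2 [IF break_glass THEN role_viewer]; R5 [IF quota_ok THEN ip_allowlisted]; R7 [IF can_read THEN sso_linked]; R12 [IF mfa_enrolled and quota_ok THEN can_publish]. ⇒ new: role_viewer, ip_allowlisted, sso_linked, can_publish.
[2] R3 [IF sso_linked and admin_console THEN role_editor]; R4 [IF role_viewer and admin_console THEN export_allowed]; R10 [IF sso_linked and admin_console and can_publish THEN restricted_mode]. ⇒ new: role_editor, export_allowed, restricted_mode.
[3] R9 [IF export_allowed and restricted_mode THEN owner]; R11 [IF member_of_group and role_editor THEN token_valid]. ⇒ new: owner, token_valid.
[4] R8 [IF token_valid THEN elevated]. ⇒ new: elevated.
token_valid appears in round 3, so it is derivable.

yes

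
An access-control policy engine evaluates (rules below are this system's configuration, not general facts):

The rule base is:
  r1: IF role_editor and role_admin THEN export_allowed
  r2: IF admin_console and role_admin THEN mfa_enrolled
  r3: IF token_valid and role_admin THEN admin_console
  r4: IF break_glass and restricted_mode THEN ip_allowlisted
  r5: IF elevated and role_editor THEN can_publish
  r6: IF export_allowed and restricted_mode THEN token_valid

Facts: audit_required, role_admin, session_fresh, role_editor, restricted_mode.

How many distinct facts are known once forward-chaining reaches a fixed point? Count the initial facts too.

9

Round 1 — r1, derive export_allowed.
Round 2 — r6, derive token_valid.
Round 3 — r3, derive admin_console.
Round 4 — r2, derive mfa_enrolled.
Closure: {admin_console, audit_required, export_allowed, mfa_enrolled, restricted_mode, role_admin, role_editor, session_fresh, token_valid} — 9 facts.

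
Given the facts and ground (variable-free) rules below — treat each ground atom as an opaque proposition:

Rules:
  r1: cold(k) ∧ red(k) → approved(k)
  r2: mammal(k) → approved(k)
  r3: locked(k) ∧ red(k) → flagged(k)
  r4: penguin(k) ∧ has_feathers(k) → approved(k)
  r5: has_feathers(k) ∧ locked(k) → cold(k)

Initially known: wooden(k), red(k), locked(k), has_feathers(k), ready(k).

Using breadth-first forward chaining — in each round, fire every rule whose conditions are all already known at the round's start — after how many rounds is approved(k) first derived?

2

Round 1 — r3, r5, derive flagged(k), cold(k).
Round 2 — r1, derive approved(k).
approved(k) first appears in round 2.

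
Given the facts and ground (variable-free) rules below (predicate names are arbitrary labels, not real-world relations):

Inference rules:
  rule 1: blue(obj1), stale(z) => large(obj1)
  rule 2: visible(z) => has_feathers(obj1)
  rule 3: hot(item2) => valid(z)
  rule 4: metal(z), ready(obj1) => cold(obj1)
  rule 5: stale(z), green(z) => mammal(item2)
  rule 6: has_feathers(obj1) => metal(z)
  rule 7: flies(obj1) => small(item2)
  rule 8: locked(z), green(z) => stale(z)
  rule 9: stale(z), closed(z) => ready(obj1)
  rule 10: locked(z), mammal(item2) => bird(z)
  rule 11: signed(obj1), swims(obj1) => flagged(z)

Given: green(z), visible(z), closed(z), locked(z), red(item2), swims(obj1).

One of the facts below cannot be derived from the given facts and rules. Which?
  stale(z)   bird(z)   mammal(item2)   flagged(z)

flagged(z)

Round 1 fires rule 2, rule 8, giving has_feathers(obj1), stale(z).
Round 2 fires rule 5, rule 6, rule 9, giving mammal(item2), metal(z), ready(obj1).
Round 3 fires rule 4, rule 10, giving cold(obj1), bird(z).
Derived: bird(z) (round 3), mammal(item2) (round 2), stale(z) (round 1). flagged(z) never appears in any round.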